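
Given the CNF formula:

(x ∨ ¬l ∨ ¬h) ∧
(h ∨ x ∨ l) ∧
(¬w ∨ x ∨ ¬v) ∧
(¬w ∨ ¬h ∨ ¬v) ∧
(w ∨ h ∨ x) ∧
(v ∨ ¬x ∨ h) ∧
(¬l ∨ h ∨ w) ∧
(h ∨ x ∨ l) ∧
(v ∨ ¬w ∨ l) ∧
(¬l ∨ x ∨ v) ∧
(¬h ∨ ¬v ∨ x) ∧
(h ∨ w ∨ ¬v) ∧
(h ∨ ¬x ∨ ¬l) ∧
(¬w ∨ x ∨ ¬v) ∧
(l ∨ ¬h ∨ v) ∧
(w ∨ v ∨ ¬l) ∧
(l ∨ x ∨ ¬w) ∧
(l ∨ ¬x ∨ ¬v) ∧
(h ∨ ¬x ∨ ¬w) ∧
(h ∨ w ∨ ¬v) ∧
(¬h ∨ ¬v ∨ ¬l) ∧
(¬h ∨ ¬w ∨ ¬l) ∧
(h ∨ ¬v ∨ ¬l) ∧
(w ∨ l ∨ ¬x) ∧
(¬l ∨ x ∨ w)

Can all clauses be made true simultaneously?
No

No, the formula is not satisfiable.

No assignment of truth values to the variables can make all 25 clauses true simultaneously.

The formula is UNSAT (unsatisfiable).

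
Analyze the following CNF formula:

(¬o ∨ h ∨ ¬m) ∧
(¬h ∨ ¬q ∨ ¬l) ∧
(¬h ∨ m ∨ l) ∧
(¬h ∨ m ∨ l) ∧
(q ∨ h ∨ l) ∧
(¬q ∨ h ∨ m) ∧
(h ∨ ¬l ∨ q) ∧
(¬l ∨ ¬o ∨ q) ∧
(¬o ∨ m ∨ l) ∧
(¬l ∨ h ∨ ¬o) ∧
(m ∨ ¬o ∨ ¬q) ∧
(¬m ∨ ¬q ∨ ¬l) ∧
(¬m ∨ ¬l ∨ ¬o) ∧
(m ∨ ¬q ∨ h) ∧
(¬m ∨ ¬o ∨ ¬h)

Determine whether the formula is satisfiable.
Yes

Yes, the formula is satisfiable.

One satisfying assignment is: m=False, h=True, o=False, q=False, l=True

Verification: With this assignment, all 15 clauses evaluate to true.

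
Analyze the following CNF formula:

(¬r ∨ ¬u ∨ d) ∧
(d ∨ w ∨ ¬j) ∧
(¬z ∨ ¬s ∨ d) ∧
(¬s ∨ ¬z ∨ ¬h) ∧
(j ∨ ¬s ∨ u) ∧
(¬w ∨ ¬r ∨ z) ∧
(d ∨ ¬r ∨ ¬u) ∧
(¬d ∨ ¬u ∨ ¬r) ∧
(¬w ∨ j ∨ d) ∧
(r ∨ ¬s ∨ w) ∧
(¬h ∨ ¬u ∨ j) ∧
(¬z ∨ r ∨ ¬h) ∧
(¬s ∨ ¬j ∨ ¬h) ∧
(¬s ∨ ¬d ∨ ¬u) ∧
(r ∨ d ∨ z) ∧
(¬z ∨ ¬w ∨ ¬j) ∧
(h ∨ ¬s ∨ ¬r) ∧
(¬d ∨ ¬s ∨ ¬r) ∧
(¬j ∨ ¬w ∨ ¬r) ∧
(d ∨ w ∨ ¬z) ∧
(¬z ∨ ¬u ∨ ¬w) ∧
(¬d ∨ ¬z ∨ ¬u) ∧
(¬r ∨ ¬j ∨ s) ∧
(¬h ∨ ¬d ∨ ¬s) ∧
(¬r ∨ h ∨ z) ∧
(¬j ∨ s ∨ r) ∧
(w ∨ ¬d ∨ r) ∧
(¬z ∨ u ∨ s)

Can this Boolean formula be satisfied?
Yes

Yes, the formula is satisfiable.

One satisfying assignment is: u=False, h=False, d=True, j=False, w=True, s=False, r=False, z=False

Verification: With this assignment, all 28 clauses evaluate to true.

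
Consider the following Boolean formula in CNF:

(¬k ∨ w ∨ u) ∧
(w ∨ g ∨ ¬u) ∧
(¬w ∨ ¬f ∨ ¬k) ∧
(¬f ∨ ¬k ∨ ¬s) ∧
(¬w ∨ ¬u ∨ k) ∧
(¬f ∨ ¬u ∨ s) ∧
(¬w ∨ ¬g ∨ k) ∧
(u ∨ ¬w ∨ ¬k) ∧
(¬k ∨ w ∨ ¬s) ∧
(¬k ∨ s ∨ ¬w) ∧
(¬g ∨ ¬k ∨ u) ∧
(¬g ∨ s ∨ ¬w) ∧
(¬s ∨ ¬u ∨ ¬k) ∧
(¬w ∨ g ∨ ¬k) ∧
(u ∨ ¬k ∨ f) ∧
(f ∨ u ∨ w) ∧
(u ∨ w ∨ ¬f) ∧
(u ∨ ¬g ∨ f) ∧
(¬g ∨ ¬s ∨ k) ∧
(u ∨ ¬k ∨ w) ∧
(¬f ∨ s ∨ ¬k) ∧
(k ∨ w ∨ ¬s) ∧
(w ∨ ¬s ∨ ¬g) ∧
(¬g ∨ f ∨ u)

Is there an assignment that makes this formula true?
Yes

Yes, the formula is satisfiable.

One satisfying assignment is: u=False, f=False, w=True, s=False, g=False, k=False

Verification: With this assignment, all 24 clauses evaluate to true.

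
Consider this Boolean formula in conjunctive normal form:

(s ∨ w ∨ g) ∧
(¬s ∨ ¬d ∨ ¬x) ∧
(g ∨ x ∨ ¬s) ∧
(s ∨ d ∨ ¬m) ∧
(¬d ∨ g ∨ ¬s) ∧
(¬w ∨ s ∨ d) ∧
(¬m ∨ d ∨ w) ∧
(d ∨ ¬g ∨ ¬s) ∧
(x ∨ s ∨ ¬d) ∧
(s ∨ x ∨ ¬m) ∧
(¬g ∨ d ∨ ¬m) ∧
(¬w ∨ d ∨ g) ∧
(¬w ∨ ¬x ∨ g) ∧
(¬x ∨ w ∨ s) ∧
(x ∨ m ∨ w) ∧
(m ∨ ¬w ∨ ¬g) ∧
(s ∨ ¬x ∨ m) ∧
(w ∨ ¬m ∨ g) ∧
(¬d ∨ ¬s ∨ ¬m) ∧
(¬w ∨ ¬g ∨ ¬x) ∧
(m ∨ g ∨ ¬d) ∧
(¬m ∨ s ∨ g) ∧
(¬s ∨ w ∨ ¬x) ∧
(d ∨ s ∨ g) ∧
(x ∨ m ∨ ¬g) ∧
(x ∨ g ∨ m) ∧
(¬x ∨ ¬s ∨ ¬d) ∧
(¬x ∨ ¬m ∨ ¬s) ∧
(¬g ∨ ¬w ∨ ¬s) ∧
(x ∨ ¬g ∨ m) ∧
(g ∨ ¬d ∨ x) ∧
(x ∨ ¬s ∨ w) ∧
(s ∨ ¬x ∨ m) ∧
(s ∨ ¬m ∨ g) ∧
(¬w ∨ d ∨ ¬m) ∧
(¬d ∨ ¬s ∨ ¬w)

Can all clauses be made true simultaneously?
No

No, the formula is not satisfiable.

No assignment of truth values to the variables can make all 36 clauses true simultaneously.

The formula is UNSAT (unsatisfiable).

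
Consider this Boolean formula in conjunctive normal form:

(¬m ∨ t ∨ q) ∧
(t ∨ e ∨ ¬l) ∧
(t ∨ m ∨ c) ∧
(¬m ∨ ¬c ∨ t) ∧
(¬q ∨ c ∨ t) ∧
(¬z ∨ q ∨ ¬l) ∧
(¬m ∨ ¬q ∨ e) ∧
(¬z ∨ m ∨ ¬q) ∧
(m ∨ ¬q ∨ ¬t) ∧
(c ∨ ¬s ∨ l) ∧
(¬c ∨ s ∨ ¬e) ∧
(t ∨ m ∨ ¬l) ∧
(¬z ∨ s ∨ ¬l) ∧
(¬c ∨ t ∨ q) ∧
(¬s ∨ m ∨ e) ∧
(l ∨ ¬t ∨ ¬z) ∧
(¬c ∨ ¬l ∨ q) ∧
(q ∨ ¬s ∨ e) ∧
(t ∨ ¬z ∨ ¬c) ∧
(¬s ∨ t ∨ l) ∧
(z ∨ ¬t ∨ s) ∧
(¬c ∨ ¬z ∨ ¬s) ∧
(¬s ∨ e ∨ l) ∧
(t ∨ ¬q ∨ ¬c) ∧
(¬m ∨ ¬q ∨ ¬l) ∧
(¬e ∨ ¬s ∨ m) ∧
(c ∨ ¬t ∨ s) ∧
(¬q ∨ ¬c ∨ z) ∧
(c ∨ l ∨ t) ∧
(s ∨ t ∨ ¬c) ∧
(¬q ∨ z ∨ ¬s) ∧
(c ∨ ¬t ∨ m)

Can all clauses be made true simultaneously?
Yes

Yes, the formula is satisfiable.

One satisfying assignment is: c=False, e=True, t=True, q=False, z=False, m=True, l=True, s=True

Verification: With this assignment, all 32 clauses evaluate to true.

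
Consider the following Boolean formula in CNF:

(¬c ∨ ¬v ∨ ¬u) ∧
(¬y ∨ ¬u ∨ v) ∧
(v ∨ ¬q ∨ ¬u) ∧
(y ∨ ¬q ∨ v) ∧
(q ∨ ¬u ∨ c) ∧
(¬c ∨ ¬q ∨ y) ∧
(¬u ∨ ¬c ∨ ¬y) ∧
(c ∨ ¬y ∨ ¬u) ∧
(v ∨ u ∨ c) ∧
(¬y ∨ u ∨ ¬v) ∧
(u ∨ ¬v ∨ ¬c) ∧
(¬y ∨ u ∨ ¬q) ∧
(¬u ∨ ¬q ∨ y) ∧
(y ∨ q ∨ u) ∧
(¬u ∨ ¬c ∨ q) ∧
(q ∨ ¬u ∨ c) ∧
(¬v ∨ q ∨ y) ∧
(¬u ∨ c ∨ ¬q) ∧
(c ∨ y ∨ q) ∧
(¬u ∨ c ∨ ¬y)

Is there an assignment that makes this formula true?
Yes

Yes, the formula is satisfiable.

One satisfying assignment is: u=False, c=True, y=True, q=False, v=False

Verification: With this assignment, all 20 clauses evaluate to true.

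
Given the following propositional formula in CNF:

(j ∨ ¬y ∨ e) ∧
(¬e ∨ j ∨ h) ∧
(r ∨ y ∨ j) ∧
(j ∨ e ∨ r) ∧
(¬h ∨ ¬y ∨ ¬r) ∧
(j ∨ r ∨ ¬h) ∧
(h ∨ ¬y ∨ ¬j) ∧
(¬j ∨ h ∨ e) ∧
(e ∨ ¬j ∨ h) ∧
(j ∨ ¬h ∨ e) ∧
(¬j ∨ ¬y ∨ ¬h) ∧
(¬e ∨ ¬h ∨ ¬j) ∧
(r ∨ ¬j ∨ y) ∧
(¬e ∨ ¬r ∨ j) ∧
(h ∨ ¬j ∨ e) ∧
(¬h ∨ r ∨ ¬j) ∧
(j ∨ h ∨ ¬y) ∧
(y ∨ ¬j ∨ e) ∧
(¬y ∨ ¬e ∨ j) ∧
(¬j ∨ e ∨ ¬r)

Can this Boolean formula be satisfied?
Yes

Yes, the formula is satisfiable.

One satisfying assignment is: j=False, h=False, e=False, y=False, r=True

Verification: With this assignment, all 20 clauses evaluate to true.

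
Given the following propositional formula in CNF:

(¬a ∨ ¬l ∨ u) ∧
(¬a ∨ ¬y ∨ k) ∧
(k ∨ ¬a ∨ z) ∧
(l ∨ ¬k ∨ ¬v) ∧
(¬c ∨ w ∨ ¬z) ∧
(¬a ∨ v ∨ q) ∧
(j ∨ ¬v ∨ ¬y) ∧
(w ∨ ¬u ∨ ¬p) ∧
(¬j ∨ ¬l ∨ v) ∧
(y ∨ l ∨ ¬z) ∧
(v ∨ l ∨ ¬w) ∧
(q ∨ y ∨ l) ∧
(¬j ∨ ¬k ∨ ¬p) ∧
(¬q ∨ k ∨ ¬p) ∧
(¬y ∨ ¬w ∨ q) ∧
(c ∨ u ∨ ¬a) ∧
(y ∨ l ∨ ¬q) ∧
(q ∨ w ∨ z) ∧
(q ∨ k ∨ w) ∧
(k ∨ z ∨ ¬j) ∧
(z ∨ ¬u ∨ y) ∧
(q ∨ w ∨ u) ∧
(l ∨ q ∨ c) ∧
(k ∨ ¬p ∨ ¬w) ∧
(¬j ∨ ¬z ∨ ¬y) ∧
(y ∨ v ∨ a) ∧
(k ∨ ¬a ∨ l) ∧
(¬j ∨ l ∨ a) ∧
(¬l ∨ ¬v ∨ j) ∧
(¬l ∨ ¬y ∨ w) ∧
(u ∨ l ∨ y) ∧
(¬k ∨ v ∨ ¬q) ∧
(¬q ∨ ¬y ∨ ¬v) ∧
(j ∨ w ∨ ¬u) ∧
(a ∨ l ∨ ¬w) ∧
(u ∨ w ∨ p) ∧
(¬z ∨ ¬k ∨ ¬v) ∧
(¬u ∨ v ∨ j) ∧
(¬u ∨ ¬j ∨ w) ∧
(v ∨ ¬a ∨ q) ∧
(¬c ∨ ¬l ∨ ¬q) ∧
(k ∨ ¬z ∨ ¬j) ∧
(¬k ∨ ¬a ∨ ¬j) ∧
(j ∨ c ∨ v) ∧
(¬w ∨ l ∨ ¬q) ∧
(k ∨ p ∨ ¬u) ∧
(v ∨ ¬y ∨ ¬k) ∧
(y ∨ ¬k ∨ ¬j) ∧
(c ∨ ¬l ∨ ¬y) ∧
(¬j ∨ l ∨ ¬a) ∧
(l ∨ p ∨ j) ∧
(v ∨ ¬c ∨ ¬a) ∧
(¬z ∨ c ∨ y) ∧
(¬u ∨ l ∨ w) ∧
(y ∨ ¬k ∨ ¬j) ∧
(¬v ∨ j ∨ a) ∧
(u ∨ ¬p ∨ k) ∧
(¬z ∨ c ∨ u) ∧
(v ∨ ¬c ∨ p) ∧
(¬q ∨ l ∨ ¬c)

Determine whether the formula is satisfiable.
No

No, the formula is not satisfiable.

No assignment of truth values to the variables can make all 60 clauses true simultaneously.

The formula is UNSAT (unsatisfiable).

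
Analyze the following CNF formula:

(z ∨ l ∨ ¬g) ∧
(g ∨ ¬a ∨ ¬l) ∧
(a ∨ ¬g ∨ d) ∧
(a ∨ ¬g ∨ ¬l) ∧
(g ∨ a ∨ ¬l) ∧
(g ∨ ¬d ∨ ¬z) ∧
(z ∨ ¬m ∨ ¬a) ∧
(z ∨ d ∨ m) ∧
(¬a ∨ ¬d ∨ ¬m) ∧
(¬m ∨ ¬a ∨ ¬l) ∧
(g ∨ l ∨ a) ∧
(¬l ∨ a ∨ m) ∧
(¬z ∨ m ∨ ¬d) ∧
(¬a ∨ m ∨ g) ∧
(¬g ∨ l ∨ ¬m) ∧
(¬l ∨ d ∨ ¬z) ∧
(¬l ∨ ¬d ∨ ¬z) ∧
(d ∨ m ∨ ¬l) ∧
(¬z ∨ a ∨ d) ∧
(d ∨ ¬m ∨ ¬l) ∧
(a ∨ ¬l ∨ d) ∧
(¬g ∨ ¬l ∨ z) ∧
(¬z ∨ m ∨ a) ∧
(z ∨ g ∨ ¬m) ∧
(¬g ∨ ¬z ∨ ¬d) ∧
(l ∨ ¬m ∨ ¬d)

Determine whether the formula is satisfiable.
Yes

Yes, the formula is satisfiable.

One satisfying assignment is: z=True, m=False, a=True, g=True, d=False, l=False

Verification: With this assignment, all 26 clauses evaluate to true.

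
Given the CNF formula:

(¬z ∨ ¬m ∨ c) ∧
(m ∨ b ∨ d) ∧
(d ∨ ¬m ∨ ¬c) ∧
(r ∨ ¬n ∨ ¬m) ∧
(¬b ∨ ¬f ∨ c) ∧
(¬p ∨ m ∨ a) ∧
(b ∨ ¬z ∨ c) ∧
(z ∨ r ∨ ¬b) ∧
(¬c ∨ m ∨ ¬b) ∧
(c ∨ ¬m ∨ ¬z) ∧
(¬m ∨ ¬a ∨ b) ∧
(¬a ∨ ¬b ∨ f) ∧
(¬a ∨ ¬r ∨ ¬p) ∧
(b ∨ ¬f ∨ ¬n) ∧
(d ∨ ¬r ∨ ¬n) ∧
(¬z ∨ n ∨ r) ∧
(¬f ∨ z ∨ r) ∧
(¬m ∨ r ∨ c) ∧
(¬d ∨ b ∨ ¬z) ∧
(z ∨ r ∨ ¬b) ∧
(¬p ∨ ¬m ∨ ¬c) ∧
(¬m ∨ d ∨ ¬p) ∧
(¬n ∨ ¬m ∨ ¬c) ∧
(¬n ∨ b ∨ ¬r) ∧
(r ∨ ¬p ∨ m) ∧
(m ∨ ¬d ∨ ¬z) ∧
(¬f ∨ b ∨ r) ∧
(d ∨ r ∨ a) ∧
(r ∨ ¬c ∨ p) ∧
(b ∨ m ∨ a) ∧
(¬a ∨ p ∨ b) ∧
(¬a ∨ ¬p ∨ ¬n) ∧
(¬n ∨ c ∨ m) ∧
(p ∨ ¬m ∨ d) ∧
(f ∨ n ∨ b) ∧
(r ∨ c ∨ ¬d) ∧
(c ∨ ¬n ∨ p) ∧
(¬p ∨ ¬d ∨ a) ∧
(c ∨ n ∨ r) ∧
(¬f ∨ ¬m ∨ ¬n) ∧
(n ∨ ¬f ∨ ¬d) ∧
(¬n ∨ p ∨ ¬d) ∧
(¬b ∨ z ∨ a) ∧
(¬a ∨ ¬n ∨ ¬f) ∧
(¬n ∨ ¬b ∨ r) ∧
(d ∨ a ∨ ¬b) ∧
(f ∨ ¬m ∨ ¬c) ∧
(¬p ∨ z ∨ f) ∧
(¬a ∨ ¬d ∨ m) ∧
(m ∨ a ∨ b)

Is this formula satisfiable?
No

No, the formula is not satisfiable.

No assignment of truth values to the variables can make all 50 clauses true simultaneously.

The formula is UNSAT (unsatisfiable).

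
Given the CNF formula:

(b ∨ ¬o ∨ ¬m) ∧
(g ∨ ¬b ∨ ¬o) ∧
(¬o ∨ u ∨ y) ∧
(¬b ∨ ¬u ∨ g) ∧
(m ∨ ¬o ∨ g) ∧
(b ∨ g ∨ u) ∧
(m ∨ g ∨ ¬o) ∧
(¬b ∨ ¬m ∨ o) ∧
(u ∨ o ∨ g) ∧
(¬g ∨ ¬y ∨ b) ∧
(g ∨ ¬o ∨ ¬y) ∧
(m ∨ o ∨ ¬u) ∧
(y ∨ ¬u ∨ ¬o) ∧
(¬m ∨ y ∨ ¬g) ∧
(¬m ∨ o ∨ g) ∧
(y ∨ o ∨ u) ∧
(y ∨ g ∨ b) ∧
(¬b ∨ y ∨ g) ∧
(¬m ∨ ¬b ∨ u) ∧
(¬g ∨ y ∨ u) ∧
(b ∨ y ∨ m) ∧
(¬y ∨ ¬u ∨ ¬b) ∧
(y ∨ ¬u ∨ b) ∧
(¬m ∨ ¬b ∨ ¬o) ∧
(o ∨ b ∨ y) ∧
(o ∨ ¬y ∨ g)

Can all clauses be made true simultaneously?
Yes

Yes, the formula is satisfiable.

One satisfying assignment is: g=True, o=False, b=True, y=True, m=False, u=False

Verification: With this assignment, all 26 clauses evaluate to true.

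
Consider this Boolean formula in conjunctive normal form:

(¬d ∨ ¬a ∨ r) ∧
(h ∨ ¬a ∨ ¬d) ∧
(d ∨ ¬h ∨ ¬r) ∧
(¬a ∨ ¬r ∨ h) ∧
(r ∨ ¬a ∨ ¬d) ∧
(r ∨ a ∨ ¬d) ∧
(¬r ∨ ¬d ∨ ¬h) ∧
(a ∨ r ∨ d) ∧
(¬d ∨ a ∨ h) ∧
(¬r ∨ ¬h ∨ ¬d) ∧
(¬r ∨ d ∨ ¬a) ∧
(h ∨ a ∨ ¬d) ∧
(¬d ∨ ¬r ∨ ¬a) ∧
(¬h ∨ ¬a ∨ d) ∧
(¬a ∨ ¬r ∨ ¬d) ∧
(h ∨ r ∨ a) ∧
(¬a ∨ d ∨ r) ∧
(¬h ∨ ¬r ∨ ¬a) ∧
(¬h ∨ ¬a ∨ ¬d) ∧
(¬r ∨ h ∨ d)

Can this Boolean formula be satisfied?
No

No, the formula is not satisfiable.

No assignment of truth values to the variables can make all 20 clauses true simultaneously.

The formula is UNSAT (unsatisfiable).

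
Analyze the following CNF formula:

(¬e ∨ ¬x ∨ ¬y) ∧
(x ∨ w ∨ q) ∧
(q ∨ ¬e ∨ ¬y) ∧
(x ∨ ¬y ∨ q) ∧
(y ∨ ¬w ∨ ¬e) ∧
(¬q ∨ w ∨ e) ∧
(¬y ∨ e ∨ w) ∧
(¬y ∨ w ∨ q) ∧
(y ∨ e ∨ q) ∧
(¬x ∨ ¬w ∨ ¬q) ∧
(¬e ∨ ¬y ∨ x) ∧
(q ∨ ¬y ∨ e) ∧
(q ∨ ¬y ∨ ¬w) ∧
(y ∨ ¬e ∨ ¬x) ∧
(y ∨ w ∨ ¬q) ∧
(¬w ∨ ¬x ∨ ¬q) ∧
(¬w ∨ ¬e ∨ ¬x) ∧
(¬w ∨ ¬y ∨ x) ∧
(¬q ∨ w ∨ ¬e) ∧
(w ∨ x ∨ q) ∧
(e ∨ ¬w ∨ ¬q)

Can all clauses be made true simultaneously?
No

No, the formula is not satisfiable.

No assignment of truth values to the variables can make all 21 clauses true simultaneously.

The formula is UNSAT (unsatisfiable).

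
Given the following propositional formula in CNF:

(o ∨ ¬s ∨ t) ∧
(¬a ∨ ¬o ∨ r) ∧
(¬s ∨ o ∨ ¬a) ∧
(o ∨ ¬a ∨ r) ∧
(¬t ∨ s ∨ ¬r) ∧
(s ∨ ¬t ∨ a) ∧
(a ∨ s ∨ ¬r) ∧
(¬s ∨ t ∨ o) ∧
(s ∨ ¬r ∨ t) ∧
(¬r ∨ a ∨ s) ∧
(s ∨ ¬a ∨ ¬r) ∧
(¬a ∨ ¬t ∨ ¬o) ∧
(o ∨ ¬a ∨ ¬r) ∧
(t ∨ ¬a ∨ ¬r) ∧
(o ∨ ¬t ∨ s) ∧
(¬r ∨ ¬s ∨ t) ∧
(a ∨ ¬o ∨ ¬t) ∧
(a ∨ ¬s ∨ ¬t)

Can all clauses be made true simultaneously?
Yes

Yes, the formula is satisfiable.

One satisfying assignment is: a=False, r=False, s=False, t=False, o=False

Verification: With this assignment, all 18 clauses evaluate to true.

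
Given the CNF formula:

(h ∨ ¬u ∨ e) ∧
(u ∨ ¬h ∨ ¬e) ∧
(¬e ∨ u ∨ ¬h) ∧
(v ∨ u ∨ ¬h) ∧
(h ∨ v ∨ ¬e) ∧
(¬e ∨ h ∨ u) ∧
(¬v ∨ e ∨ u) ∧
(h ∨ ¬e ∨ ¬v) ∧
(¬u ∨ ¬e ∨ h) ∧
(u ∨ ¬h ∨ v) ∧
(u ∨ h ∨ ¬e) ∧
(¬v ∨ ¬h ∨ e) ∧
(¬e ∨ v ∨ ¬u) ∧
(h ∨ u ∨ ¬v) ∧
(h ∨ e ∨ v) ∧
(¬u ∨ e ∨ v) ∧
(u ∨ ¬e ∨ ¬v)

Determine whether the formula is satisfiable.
Yes

Yes, the formula is satisfiable.

One satisfying assignment is: v=True, u=True, e=True, h=True

Verification: With this assignment, all 17 clauses evaluate to true.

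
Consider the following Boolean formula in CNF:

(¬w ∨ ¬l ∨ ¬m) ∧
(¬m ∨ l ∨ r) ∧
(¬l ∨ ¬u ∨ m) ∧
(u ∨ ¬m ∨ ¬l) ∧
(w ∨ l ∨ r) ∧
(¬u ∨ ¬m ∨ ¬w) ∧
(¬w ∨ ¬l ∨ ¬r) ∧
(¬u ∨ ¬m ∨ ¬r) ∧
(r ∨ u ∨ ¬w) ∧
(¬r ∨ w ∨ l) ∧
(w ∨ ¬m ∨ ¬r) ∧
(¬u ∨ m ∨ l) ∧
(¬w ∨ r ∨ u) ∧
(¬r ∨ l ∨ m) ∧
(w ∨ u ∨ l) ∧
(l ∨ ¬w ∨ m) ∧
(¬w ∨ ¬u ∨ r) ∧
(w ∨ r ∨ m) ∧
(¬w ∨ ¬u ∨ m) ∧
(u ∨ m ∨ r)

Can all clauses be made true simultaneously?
Yes

Yes, the formula is satisfiable.

One satisfying assignment is: u=False, w=True, r=True, m=True, l=False

Verification: With this assignment, all 20 clauses evaluate to true.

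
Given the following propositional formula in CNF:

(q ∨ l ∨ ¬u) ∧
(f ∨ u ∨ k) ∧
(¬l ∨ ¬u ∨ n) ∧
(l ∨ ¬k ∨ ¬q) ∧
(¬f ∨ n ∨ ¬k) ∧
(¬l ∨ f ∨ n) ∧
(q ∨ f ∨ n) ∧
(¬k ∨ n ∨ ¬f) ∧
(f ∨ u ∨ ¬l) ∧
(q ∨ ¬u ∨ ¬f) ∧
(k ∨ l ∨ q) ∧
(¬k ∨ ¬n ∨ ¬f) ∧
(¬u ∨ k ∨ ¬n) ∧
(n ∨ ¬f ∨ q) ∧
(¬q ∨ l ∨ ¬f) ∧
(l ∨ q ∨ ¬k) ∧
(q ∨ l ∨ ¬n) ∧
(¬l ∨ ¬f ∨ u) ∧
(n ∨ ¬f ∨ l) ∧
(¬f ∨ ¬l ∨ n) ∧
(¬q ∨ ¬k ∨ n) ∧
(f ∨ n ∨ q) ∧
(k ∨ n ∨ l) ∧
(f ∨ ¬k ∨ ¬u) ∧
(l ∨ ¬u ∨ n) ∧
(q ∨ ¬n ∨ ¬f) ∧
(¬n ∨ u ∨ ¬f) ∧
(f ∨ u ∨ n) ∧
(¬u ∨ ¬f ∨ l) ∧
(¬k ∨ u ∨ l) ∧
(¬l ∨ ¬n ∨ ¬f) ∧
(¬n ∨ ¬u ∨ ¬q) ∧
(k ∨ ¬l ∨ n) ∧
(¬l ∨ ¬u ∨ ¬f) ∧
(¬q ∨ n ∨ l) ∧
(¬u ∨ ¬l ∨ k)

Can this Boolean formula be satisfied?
No

No, the formula is not satisfiable.

No assignment of truth values to the variables can make all 36 clauses true simultaneously.

The formula is UNSAT (unsatisfiable).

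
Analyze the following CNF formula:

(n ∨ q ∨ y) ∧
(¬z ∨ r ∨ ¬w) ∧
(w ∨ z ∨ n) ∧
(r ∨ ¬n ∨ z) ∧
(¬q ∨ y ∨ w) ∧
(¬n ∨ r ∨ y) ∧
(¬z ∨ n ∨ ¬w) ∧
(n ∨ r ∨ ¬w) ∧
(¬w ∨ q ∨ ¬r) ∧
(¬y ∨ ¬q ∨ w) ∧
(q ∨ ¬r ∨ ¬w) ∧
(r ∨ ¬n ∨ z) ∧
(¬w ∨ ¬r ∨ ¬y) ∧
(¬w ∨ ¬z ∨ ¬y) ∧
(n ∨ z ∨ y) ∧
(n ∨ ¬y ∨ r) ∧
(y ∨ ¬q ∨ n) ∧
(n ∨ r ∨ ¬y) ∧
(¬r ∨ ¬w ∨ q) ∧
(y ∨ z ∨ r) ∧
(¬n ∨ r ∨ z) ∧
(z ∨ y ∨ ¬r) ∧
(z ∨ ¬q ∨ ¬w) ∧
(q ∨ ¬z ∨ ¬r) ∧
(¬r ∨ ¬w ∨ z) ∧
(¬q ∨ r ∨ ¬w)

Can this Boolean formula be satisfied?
Yes

Yes, the formula is satisfiable.

One satisfying assignment is: q=False, y=True, n=True, w=False, z=True, r=False

Verification: With this assignment, all 26 clauses evaluate to true.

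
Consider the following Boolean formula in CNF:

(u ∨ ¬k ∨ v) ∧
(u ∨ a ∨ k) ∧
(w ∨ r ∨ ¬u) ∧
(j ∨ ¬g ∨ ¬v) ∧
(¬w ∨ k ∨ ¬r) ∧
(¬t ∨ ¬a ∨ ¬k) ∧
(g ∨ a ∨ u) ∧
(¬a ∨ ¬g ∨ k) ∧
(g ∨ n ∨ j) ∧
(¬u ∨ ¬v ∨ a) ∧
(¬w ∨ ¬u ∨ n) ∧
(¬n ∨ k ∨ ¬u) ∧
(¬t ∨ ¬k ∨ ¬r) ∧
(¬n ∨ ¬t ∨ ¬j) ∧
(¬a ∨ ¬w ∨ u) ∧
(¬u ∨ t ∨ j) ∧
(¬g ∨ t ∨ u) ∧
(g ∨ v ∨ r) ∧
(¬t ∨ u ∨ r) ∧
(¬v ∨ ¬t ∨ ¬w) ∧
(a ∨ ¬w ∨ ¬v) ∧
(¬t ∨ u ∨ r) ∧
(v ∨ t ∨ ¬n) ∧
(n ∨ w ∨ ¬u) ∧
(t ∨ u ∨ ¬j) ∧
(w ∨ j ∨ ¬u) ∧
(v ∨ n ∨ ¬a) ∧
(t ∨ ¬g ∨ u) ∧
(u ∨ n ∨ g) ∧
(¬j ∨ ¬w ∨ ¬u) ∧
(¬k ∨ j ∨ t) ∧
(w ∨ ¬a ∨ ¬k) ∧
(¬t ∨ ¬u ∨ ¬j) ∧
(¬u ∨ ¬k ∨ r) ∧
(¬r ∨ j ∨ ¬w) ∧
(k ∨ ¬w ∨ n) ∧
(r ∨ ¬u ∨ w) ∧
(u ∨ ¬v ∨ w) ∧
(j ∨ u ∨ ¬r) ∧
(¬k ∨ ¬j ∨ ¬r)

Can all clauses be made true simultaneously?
No

No, the formula is not satisfiable.

No assignment of truth values to the variables can make all 40 clauses true simultaneously.

The formula is UNSAT (unsatisfiable).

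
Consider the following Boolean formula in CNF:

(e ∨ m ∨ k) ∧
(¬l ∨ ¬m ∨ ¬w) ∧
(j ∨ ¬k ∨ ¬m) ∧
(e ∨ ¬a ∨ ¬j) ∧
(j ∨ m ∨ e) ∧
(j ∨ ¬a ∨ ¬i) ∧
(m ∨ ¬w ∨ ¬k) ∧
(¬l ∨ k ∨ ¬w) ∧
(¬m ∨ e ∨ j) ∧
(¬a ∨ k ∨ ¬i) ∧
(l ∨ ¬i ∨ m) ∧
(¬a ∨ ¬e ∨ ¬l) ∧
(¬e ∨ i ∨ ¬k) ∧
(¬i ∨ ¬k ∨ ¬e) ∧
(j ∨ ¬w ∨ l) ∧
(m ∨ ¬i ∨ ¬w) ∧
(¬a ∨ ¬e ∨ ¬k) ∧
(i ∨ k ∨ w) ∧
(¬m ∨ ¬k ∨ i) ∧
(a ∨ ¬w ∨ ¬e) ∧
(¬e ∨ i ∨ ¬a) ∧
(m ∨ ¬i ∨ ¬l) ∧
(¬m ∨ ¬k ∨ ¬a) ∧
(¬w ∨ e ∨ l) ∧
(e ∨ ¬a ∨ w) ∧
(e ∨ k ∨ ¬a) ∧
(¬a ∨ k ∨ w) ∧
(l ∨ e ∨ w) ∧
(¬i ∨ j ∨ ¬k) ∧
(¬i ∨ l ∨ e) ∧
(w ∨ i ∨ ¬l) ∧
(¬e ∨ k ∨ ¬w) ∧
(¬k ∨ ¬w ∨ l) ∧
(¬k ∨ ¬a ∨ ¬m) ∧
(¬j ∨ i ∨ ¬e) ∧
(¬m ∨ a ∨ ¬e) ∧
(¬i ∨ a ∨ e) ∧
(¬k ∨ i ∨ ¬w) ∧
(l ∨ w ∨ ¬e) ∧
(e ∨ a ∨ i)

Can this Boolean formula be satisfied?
No

No, the formula is not satisfiable.

No assignment of truth values to the variables can make all 40 clauses true simultaneously.

The formula is UNSAT (unsatisfiable).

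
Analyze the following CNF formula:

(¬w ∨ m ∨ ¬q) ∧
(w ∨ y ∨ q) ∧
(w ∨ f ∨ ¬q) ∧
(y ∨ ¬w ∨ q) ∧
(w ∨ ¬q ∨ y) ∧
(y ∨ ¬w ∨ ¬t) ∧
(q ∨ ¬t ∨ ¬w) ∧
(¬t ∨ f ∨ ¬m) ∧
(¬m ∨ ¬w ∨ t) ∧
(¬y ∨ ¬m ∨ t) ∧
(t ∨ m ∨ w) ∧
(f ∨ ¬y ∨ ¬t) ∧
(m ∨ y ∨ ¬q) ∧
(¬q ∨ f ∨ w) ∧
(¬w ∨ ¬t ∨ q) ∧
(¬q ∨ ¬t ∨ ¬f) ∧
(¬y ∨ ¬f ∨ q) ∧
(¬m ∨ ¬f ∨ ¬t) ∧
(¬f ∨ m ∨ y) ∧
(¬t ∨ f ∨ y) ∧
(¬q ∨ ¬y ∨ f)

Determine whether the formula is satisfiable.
Yes

Yes, the formula is satisfiable.

One satisfying assignment is: m=False, f=False, y=True, t=False, q=False, w=True

Verification: With this assignment, all 21 clauses evaluate to true.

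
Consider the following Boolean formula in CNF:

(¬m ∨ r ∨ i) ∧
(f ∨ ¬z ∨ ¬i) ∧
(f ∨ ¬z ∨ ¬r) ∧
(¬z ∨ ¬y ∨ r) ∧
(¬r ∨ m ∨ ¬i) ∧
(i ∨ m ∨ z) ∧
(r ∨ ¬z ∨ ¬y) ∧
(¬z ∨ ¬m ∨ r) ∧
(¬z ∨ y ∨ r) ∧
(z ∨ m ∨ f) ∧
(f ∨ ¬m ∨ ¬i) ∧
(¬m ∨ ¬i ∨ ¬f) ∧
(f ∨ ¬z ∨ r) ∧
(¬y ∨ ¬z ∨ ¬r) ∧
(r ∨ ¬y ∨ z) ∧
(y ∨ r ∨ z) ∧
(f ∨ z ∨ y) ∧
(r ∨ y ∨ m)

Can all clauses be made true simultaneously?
Yes

Yes, the formula is satisfiable.

One satisfying assignment is: m=True, f=False, z=False, r=True, i=False, y=True

Verification: With this assignment, all 18 clauses evaluate to true.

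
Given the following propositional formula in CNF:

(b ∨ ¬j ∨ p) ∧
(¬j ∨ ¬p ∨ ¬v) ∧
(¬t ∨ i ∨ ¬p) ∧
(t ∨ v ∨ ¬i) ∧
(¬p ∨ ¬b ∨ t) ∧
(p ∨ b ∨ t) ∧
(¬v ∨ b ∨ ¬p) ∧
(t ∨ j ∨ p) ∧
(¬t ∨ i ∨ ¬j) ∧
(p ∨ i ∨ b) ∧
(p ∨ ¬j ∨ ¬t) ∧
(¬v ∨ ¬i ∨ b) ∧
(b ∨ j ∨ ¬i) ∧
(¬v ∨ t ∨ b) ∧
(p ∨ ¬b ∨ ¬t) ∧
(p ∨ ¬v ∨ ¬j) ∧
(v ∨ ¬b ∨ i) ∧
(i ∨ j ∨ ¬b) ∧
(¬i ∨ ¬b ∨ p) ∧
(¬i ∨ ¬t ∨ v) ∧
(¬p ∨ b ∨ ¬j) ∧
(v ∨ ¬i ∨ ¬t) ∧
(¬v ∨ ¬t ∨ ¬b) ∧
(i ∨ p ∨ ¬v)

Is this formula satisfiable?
Yes

Yes, the formula is satisfiable.

One satisfying assignment is: p=True, i=False, v=False, b=False, t=False, j=False

Verification: With this assignment, all 24 clauses evaluate to true.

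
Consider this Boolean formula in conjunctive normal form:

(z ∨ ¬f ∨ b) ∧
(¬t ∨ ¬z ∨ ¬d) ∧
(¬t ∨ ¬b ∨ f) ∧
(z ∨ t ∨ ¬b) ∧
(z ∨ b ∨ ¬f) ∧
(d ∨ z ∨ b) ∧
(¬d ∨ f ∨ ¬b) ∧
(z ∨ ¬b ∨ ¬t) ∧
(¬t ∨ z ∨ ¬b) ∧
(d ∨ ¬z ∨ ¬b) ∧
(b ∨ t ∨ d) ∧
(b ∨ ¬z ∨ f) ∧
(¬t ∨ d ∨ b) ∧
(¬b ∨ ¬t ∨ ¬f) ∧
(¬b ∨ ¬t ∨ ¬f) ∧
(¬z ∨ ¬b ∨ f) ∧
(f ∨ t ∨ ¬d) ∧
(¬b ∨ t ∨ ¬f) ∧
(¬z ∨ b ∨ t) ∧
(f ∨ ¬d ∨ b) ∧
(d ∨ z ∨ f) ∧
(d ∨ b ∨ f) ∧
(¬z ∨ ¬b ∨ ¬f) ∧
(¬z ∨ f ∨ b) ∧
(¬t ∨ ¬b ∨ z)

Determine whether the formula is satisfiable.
No

No, the formula is not satisfiable.

No assignment of truth values to the variables can make all 25 clauses true simultaneously.

The formula is UNSAT (unsatisfiable).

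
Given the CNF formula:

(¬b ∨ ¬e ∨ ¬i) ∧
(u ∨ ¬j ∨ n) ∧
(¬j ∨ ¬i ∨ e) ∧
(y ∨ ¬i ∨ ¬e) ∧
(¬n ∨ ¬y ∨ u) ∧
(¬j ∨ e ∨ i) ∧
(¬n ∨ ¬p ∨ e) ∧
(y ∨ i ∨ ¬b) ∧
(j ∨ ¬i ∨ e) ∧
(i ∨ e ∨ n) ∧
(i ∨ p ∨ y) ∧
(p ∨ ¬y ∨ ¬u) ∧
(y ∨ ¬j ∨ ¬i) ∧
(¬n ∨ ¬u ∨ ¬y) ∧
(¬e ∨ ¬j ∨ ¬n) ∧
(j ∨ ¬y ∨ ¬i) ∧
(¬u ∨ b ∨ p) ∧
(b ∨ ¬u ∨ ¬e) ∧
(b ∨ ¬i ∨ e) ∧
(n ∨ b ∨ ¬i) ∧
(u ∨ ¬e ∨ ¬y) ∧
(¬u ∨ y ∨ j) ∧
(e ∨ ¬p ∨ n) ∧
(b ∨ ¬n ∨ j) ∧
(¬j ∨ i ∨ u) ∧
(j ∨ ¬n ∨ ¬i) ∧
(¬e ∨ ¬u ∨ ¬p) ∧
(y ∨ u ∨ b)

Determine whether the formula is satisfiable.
No

No, the formula is not satisfiable.

No assignment of truth values to the variables can make all 28 clauses true simultaneously.

The formula is UNSAT (unsatisfiable).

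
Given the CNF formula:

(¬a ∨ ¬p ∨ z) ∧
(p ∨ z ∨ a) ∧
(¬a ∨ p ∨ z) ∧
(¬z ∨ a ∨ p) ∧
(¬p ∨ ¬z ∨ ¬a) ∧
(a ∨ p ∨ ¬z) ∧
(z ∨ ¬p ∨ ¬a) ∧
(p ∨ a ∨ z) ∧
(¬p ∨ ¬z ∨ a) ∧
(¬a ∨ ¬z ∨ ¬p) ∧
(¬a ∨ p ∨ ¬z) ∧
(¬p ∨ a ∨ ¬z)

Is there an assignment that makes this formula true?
Yes

Yes, the formula is satisfiable.

One satisfying assignment is: p=True, a=False, z=False

Verification: With this assignment, all 12 clauses evaluate to true.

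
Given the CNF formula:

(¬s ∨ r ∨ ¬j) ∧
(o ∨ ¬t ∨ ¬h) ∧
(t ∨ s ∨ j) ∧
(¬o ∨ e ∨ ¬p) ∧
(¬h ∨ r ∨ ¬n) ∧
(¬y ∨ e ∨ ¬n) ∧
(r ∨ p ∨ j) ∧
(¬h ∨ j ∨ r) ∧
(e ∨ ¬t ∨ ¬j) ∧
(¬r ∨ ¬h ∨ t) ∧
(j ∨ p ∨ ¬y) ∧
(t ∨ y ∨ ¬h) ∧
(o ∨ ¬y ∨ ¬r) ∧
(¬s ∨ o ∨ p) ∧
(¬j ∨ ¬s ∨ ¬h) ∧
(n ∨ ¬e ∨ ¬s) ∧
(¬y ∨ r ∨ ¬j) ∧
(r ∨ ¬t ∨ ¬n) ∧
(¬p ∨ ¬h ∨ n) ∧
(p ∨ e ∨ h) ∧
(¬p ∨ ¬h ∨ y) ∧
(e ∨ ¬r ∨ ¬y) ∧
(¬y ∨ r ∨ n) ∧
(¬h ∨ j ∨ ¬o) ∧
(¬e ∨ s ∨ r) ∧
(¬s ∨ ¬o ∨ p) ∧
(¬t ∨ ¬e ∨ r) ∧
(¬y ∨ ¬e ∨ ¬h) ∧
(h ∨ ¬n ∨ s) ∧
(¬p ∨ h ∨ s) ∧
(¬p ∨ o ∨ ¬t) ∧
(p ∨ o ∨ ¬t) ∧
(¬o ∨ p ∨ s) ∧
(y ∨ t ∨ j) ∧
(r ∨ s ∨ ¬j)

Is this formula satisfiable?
Yes

Yes, the formula is satisfiable.

One satisfying assignment is: p=False, n=False, h=False, j=True, r=True, y=False, e=True, o=False, t=False, s=False

Verification: With this assignment, all 35 clauses evaluate to true.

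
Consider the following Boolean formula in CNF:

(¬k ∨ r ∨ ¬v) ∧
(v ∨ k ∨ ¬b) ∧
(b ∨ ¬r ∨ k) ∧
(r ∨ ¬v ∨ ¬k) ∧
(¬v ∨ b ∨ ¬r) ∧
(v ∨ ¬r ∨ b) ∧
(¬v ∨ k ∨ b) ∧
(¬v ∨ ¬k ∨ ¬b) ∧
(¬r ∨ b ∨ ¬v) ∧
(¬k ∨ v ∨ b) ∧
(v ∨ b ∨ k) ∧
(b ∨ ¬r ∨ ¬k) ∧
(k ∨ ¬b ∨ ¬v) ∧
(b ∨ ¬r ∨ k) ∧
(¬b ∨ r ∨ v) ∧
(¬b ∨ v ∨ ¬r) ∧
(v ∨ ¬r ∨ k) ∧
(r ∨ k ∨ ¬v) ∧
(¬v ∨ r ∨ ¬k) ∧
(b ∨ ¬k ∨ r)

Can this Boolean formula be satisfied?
No

No, the formula is not satisfiable.

No assignment of truth values to the variables can make all 20 clauses true simultaneously.

The formula is UNSAT (unsatisfiable).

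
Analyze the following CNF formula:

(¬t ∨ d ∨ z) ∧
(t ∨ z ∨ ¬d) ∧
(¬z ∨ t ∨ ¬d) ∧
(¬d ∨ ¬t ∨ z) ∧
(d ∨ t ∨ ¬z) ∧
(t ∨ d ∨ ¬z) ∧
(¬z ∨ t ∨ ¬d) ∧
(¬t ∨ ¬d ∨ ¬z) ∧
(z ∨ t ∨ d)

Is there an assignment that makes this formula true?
Yes

Yes, the formula is satisfiable.

One satisfying assignment is: d=False, t=True, z=True

Verification: With this assignment, all 9 clauses evaluate to true.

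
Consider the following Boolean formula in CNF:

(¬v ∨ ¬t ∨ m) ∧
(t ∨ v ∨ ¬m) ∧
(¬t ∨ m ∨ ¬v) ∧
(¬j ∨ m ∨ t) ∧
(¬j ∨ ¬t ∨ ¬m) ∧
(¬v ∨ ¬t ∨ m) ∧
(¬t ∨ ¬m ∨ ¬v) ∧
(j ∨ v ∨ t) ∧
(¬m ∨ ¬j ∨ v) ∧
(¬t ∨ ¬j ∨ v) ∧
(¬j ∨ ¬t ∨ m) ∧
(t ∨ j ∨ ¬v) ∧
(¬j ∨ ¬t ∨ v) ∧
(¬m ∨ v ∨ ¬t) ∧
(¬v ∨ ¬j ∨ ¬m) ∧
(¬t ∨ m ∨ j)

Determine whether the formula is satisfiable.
No

No, the formula is not satisfiable.

No assignment of truth values to the variables can make all 16 clauses true simultaneously.

The formula is UNSAT (unsatisfiable).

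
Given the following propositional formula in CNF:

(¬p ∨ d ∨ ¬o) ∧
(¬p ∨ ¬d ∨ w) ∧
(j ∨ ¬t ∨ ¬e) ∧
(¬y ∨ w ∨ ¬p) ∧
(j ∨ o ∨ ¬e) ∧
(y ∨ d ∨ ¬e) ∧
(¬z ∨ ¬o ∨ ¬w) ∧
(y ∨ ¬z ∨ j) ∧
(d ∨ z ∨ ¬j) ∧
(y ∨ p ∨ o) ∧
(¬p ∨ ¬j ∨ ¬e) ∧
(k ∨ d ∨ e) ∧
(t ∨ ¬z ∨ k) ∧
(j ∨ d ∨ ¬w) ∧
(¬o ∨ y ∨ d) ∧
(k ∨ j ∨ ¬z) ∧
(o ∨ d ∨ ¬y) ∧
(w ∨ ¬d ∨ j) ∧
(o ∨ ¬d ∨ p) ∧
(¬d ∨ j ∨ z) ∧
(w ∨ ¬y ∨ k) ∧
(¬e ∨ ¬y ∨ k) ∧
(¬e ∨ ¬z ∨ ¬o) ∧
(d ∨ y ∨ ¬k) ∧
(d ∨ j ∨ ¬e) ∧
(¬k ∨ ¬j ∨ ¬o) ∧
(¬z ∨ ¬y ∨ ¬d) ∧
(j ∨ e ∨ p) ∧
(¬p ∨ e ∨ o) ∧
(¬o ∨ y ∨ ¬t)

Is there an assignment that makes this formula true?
Yes

Yes, the formula is satisfiable.

One satisfying assignment is: w=False, y=False, z=False, o=True, p=False, t=False, k=False, e=True, d=True, j=True

Verification: With this assignment, all 30 clauses evaluate to true.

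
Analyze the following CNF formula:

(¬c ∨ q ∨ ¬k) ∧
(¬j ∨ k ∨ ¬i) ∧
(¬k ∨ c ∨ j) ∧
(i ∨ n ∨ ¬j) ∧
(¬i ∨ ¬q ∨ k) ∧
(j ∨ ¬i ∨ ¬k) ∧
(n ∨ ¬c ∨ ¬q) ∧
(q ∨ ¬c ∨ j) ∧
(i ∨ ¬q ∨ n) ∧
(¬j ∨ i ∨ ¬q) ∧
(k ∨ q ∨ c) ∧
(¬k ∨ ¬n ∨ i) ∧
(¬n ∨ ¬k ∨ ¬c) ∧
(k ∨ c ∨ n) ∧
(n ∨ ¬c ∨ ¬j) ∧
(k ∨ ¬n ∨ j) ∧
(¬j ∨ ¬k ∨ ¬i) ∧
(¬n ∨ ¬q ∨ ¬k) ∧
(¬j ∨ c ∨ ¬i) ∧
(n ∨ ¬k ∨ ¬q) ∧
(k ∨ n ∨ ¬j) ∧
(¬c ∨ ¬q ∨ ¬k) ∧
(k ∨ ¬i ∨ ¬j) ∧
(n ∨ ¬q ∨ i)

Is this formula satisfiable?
Yes

Yes, the formula is satisfiable.

One satisfying assignment is: c=True, k=False, i=False, n=True, q=False, j=True

Verification: With this assignment, all 24 clauses evaluate to true.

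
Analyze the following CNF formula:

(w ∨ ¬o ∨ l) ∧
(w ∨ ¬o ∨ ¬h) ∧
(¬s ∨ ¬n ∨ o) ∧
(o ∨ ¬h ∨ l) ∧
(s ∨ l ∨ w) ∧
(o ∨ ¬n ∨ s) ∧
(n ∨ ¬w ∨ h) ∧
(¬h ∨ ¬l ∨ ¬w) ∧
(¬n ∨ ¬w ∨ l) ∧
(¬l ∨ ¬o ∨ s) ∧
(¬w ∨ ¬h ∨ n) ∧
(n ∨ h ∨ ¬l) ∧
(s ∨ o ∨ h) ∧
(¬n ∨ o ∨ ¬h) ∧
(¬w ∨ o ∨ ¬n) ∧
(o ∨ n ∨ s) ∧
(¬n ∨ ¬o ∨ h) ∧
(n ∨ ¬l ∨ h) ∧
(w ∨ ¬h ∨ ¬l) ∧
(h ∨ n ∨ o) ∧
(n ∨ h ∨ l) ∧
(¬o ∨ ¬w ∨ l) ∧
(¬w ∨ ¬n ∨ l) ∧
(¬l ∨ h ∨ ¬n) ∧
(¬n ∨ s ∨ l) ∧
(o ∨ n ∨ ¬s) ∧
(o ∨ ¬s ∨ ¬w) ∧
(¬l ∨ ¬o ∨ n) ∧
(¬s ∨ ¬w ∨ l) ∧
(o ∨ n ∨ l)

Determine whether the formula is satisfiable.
No

No, the formula is not satisfiable.

No assignment of truth values to the variables can make all 30 clauses true simultaneously.

The formula is UNSAT (unsatisfiable).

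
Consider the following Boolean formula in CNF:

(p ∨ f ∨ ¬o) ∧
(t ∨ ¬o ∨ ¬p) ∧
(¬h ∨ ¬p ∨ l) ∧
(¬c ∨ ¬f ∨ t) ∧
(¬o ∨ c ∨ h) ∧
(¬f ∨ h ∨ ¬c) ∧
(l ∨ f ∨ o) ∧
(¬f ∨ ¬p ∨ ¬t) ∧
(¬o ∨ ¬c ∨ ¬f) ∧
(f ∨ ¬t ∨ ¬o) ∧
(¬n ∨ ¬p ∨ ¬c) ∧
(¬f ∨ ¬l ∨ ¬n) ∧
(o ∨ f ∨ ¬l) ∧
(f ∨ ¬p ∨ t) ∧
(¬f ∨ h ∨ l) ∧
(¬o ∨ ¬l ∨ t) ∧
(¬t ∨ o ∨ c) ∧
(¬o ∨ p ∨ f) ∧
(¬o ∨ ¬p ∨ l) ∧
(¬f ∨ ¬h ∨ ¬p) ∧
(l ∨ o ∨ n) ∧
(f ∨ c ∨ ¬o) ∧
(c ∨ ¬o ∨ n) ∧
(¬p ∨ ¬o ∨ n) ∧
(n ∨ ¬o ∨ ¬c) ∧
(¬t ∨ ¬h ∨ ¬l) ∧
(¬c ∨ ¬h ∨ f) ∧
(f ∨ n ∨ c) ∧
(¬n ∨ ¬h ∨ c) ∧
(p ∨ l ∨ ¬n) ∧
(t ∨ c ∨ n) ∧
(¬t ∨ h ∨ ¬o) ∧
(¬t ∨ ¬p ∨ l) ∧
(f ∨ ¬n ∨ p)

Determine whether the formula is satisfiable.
No

No, the formula is not satisfiable.

No assignment of truth values to the variables can make all 34 clauses true simultaneously.

The formula is UNSAT (unsatisfiable).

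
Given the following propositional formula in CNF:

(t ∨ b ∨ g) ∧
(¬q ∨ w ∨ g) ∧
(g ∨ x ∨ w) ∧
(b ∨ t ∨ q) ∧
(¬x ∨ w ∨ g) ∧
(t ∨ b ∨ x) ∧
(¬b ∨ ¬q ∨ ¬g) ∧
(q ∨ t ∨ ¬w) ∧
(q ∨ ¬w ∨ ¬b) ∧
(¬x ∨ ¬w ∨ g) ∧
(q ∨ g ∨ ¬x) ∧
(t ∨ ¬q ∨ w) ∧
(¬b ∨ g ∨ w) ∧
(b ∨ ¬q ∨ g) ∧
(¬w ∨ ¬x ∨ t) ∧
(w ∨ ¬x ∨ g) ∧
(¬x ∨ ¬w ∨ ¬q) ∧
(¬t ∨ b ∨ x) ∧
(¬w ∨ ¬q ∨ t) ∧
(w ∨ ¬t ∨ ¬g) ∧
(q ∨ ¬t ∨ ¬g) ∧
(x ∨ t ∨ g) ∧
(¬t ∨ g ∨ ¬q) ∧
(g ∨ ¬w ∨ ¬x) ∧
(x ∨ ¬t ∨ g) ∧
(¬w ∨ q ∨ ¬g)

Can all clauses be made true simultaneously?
Yes

Yes, the formula is satisfiable.

One satisfying assignment is: g=True, t=False, b=True, x=False, q=False, w=False

Verification: With this assignment, all 26 clauses evaluate to true.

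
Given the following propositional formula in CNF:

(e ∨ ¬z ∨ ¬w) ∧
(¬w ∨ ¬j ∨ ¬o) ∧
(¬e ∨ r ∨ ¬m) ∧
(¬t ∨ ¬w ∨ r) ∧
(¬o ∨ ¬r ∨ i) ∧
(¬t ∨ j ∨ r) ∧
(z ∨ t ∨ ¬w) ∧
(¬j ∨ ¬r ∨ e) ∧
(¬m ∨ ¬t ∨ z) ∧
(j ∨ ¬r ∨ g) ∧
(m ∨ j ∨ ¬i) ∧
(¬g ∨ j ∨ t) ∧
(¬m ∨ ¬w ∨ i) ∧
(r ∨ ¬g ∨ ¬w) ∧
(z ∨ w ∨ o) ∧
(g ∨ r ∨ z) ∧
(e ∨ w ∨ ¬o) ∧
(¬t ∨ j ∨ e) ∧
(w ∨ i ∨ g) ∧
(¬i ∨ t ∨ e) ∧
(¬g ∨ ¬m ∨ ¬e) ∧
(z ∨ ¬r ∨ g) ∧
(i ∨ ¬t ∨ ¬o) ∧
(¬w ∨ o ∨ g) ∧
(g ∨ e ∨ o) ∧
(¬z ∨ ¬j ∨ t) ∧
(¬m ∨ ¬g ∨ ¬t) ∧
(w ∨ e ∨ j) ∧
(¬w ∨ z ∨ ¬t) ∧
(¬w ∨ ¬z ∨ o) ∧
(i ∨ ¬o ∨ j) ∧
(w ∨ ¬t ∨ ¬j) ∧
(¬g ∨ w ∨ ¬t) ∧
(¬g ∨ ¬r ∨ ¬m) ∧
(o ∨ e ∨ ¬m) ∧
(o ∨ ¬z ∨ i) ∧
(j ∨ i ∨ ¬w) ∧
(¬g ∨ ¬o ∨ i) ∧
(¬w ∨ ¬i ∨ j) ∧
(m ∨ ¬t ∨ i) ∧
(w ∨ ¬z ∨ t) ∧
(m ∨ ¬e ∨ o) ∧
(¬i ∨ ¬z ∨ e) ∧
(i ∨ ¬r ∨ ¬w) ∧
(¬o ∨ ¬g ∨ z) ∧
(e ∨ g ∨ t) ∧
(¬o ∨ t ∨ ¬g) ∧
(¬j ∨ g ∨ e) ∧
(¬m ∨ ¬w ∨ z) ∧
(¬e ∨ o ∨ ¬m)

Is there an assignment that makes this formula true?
No

No, the formula is not satisfiable.

No assignment of truth values to the variables can make all 50 clauses true simultaneously.

The formula is UNSAT (unsatisfiable).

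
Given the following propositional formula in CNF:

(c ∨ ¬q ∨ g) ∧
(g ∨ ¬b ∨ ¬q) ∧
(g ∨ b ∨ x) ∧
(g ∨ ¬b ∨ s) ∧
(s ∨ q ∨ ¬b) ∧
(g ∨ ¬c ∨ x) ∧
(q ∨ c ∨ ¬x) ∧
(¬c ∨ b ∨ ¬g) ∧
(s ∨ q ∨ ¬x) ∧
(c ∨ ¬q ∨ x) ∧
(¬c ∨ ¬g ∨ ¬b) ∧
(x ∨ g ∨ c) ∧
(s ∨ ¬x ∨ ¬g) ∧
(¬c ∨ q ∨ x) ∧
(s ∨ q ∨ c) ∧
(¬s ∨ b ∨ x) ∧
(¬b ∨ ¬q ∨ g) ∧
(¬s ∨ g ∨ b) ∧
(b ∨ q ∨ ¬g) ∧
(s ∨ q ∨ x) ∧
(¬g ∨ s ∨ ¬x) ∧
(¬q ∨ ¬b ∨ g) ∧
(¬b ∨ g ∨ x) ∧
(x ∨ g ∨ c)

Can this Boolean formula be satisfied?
Yes

Yes, the formula is satisfiable.

One satisfying assignment is: s=True, c=False, b=True, x=False, q=False, g=True

Verification: With this assignment, all 24 clauses evaluate to true.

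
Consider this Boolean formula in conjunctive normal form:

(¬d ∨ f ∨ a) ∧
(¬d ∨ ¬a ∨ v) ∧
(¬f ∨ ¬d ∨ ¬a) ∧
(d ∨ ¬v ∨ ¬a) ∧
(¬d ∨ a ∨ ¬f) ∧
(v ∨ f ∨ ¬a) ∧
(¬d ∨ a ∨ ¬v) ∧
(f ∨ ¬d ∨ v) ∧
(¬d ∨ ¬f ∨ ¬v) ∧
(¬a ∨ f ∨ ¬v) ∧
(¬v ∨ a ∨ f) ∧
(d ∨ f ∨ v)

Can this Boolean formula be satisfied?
Yes

Yes, the formula is satisfiable.

One satisfying assignment is: d=False, f=True, a=False, v=False

Verification: With this assignment, all 12 clauses evaluate to true.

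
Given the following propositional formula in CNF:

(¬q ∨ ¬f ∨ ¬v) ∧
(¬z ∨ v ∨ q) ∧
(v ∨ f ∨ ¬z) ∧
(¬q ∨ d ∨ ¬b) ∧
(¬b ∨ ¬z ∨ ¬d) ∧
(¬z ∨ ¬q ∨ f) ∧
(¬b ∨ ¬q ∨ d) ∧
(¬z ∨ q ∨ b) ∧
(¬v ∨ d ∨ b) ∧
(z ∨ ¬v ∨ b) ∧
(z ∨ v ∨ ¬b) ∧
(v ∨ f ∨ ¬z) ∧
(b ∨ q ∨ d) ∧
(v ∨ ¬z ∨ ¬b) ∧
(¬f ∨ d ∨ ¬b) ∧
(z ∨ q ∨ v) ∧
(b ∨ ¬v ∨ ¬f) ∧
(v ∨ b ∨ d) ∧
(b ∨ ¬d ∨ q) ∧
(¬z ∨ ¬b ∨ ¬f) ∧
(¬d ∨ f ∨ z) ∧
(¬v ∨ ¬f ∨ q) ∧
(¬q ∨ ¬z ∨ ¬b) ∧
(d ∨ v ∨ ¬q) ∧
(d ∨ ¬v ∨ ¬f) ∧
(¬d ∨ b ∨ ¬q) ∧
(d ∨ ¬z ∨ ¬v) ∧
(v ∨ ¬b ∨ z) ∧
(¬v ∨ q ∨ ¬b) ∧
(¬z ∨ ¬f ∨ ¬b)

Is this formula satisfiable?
No

No, the formula is not satisfiable.

No assignment of truth values to the variables can make all 30 clauses true simultaneously.

The formula is UNSAT (unsatisfiable).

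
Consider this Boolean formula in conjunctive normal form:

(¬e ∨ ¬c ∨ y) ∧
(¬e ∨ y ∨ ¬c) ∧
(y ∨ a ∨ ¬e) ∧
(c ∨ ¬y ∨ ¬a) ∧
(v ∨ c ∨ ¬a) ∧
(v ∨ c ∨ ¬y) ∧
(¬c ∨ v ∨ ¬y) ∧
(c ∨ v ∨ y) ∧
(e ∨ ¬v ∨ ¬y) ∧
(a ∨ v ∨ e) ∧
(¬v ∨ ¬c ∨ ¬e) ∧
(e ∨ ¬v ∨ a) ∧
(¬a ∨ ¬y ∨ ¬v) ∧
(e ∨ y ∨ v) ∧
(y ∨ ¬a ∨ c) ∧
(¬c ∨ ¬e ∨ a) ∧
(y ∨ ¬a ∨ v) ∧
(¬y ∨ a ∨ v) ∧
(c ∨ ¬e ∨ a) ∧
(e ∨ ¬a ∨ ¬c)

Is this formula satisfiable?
No

No, the formula is not satisfiable.

No assignment of truth values to the variables can make all 20 clauses true simultaneously.

The formula is UNSAT (unsatisfiable).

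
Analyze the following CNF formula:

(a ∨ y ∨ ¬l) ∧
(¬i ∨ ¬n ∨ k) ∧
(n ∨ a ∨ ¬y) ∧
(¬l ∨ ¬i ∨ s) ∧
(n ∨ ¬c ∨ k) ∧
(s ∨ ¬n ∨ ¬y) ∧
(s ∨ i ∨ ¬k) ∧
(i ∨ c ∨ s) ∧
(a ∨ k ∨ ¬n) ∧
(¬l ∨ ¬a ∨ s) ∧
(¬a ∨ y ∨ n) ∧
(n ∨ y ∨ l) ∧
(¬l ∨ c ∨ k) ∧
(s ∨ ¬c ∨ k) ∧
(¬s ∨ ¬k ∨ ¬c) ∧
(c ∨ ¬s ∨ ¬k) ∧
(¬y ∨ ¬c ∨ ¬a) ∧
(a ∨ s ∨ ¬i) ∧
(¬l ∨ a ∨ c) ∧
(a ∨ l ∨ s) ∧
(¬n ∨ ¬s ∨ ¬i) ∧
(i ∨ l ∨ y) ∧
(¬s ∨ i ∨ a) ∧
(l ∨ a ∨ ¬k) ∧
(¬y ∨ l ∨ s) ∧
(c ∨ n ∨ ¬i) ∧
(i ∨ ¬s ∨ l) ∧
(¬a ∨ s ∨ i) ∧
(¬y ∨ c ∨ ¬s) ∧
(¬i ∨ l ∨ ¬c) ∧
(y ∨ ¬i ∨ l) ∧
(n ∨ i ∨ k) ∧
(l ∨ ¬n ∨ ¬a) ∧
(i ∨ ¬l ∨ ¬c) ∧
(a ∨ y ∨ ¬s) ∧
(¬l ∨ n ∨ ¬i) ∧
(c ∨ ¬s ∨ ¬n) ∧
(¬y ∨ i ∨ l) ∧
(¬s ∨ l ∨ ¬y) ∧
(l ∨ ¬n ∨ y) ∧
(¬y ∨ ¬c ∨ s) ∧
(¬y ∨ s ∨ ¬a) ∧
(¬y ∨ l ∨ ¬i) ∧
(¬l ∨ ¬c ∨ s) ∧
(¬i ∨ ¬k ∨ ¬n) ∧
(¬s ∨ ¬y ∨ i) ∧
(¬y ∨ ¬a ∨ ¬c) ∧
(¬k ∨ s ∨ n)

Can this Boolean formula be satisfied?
No

No, the formula is not satisfiable.

No assignment of truth values to the variables can make all 48 clauses true simultaneously.

The formula is UNSAT (unsatisfiable).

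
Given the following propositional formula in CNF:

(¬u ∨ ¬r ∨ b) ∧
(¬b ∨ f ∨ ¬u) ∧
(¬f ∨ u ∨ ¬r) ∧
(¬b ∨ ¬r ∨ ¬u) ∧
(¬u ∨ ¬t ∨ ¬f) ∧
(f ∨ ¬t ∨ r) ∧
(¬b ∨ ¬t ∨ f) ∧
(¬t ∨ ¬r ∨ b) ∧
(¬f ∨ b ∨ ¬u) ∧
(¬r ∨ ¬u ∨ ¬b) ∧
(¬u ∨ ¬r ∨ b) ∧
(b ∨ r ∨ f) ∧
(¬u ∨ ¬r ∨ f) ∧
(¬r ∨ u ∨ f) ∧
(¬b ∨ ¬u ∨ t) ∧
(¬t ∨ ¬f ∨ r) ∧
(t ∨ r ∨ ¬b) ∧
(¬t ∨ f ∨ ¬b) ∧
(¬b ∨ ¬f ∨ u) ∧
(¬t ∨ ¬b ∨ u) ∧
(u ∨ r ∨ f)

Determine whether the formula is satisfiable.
Yes

Yes, the formula is satisfiable.

One satisfying assignment is: f=True, u=False, t=False, b=False, r=False

Verification: With this assignment, all 21 clauses evaluate to true.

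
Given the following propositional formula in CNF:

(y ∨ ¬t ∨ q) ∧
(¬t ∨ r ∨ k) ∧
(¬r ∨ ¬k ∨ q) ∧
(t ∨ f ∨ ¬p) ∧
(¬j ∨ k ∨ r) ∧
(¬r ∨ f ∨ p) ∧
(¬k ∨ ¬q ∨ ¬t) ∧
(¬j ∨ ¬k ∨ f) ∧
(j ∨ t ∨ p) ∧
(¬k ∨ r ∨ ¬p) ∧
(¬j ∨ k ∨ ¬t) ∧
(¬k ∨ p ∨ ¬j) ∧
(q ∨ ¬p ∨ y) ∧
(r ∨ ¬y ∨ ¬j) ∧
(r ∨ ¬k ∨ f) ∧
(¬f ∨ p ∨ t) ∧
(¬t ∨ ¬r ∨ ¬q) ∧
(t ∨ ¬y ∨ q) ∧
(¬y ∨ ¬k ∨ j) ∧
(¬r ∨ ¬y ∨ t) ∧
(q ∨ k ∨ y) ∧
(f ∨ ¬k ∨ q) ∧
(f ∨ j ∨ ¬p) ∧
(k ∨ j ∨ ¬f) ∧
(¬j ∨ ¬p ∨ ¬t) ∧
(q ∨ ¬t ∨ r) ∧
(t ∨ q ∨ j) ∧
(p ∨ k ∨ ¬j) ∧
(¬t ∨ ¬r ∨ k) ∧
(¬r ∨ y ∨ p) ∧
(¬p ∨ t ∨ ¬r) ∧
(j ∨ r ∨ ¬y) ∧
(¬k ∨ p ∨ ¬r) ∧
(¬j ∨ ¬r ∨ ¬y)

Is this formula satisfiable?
No

No, the formula is not satisfiable.

No assignment of truth values to the variables can make all 34 clauses true simultaneously.

The formula is UNSAT (unsatisfiable).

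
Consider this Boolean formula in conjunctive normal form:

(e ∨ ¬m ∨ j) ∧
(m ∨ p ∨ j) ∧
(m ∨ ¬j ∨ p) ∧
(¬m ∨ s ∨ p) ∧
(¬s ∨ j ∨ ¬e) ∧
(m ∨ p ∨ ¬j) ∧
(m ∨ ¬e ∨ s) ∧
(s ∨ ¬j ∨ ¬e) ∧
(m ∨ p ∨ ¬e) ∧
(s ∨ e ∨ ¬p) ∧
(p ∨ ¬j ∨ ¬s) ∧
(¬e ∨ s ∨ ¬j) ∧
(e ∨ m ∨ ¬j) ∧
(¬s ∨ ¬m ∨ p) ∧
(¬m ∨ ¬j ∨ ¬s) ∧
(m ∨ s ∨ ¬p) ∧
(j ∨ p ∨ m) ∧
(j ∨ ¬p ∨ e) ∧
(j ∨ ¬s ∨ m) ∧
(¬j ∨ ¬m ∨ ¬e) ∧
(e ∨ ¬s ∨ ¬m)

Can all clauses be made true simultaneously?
Yes

Yes, the formula is satisfiable.

One satisfying assignment is: e=True, j=False, m=True, p=True, s=False

Verification: With this assignment, all 21 clauses evaluate to true.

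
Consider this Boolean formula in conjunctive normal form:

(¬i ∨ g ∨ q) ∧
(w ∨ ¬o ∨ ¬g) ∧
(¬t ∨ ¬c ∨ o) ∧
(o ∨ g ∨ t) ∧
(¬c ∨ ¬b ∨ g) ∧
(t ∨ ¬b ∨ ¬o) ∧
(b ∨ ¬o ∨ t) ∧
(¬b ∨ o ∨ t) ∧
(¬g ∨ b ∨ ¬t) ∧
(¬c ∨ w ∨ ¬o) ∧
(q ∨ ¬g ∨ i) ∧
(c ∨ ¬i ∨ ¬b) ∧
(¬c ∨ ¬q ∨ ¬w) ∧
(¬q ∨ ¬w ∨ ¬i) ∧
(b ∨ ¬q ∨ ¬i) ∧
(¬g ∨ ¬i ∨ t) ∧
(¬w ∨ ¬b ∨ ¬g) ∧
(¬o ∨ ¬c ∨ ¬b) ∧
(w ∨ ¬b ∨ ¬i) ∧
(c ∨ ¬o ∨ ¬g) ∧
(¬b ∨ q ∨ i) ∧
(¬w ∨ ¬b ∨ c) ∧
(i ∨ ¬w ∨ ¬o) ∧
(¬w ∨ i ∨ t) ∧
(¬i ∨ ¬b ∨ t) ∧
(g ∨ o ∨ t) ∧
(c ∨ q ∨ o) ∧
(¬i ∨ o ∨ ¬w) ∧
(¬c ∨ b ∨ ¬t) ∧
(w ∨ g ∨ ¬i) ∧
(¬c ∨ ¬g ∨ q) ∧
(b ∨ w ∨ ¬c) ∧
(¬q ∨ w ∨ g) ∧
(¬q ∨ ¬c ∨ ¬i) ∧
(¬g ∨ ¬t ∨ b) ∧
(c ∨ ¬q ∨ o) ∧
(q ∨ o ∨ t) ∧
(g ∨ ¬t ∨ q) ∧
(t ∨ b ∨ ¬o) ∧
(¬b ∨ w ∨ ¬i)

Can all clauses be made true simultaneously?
No

No, the formula is not satisfiable.

No assignment of truth values to the variables can make all 40 clauses true simultaneously.

The formula is UNSAT (unsatisfiable).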